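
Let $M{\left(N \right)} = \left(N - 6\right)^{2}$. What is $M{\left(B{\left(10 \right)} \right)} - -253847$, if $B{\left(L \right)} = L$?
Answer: $253863$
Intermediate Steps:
$M{\left(N \right)} = \left(-6 + N\right)^{2}$
$M{\left(B{\left(10 \right)} \right)} - -253847 = \left(-6 + 10\right)^{2} - -253847 = 4^{2} + 253847 = 16 + 253847 = 253863$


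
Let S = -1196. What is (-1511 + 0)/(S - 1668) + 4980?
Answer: 14264231/2864 ≈ 4980.5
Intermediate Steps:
(-1511 + 0)/(S - 1668) + 4980 = (-1511 + 0)/(-1196 - 1668) + 4980 = -1511/(-2864) + 4980 = -1511*(-1/2864) + 4980 = 1511/2864 + 4980 = 14264231/2864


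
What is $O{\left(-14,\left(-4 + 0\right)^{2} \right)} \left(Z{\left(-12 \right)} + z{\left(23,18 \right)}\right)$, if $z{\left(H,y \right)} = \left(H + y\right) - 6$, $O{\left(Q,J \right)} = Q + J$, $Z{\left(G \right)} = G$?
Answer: $46$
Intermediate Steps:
$O{\left(Q,J \right)} = J + Q$
$z{\left(H,y \right)} = -6 + H + y$
$O{\left(-14,\left(-4 + 0\right)^{2} \right)} \left(Z{\left(-12 \right)} + z{\left(23,18 \right)}\right) = \left(\left(-4 + 0\right)^{2} - 14\right) \left(-12 + \left(-6 + 23 + 18\right)\right) = \left(\left(-4\right)^{2} - 14\right) \left(-12 + 35\right) = \left(16 - 14\right) 23 = 2 \cdot 23 = 46$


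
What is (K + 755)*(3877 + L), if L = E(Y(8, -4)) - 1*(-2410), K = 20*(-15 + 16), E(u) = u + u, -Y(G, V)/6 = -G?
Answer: 4946825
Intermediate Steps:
Y(G, V) = 6*G (Y(G, V) = -(-6)*G = 6*G)
E(u) = 2*u
K = 20 (K = 20*1 = 20)
L = 2506 (L = 2*(6*8) - 1*(-2410) = 2*48 + 2410 = 96 + 2410 = 2506)
(K + 755)*(3877 + L) = (20 + 755)*(3877 + 2506) = 775*6383 = 4946825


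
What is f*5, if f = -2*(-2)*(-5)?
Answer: -100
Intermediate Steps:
f = -20 (f = 4*(-5) = -20)
f*5 = -20*5 = -100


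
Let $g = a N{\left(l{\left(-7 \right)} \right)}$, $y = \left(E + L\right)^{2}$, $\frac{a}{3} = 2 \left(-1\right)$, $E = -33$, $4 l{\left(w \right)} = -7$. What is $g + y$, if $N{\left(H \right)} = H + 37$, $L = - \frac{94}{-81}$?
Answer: $\frac{10527179}{13122} \approx 802.25$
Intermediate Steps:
$l{\left(w \right)} = - \frac{7}{4}$ ($l{\left(w \right)} = \frac{1}{4} \left(-7\right) = - \frac{7}{4}$)
$L = \frac{94}{81}$ ($L = \left(-94\right) \left(- \frac{1}{81}\right) = \frac{94}{81} \approx 1.1605$)
$a = -6$ ($a = 3 \cdot 2 \left(-1\right) = 3 \left(-2\right) = -6$)
$N{\left(H \right)} = 37 + H$
$y = \frac{6651241}{6561}$ ($y = \left(-33 + \frac{94}{81}\right)^{2} = \left(- \frac{2579}{81}\right)^{2} = \frac{6651241}{6561} \approx 1013.8$)
$g = - \frac{423}{2}$ ($g = - 6 \left(37 - \frac{7}{4}\right) = \left(-6\right) \frac{141}{4} = - \frac{423}{2} \approx -211.5$)
$g + y = - \frac{423}{2} + \frac{6651241}{6561} = \frac{10527179}{13122}$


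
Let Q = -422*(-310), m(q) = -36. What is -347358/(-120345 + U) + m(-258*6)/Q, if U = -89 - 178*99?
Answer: 5679550443/2257560740 ≈ 2.5158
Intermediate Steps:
U = -17711 (U = -89 - 17622 = -17711)
Q = 130820
-347358/(-120345 + U) + m(-258*6)/Q = -347358/(-120345 - 17711) - 36/130820 = -347358/(-138056) - 36*1/130820 = -347358*(-1/138056) - 9/32705 = 173679/69028 - 9/32705 = 5679550443/2257560740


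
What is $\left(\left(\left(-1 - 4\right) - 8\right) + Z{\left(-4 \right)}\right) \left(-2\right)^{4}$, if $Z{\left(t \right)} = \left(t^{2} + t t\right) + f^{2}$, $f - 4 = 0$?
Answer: $560$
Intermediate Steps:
$f = 4$ ($f = 4 + 0 = 4$)
$Z{\left(t \right)} = 16 + 2 t^{2}$ ($Z{\left(t \right)} = \left(t^{2} + t t\right) + 4^{2} = \left(t^{2} + t^{2}\right) + 16 = 2 t^{2} + 16 = 16 + 2 t^{2}$)
$\left(\left(\left(-1 - 4\right) - 8\right) + Z{\left(-4 \right)}\right) \left(-2\right)^{4} = \left(\left(\left(-1 - 4\right) - 8\right) + \left(16 + 2 \left(-4\right)^{2}\right)\right) \left(-2\right)^{4} = \left(\left(\left(-1 - 4\right) - 8\right) + \left(16 + 2 \cdot 16\right)\right) 16 = \left(\left(-5 - 8\right) + \left(16 + 32\right)\right) 16 = \left(-13 + 48\right) 16 = 35 \cdot 16 = 560$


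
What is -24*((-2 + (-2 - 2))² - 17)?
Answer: -456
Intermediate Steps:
-24*((-2 + (-2 - 2))² - 17) = -24*((-2 - 4)² - 17) = -24*((-6)² - 17) = -24*(36 - 17) = -24*19 = -456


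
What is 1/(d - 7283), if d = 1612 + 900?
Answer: -1/4771 ≈ -0.00020960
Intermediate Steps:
d = 2512
1/(d - 7283) = 1/(2512 - 7283) = 1/(-4771) = -1/4771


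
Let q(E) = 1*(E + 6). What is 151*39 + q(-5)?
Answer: 5890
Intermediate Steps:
q(E) = 6 + E (q(E) = 1*(6 + E) = 6 + E)
151*39 + q(-5) = 151*39 + (6 - 5) = 5889 + 1 = 5890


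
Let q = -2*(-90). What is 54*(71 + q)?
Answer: 13554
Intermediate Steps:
q = 180
54*(71 + q) = 54*(71 + 180) = 54*251 = 13554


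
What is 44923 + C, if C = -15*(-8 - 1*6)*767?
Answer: 205993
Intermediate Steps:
C = 161070 (C = -15*(-8 - 6)*767 = -15*(-14)*767 = 210*767 = 161070)
44923 + C = 44923 + 161070 = 205993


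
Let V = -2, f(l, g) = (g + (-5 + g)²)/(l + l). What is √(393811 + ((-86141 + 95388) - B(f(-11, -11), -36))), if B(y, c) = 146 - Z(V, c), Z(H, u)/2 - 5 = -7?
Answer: 2*√100727 ≈ 634.75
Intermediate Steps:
f(l, g) = (g + (-5 + g)²)/(2*l) (f(l, g) = (g + (-5 + g)²)/((2*l)) = (g + (-5 + g)²)*(1/(2*l)) = (g + (-5 + g)²)/(2*l))
Z(H, u) = -4 (Z(H, u) = 10 + 2*(-7) = 10 - 14 = -4)
B(y, c) = 150 (B(y, c) = 146 - 1*(-4) = 146 + 4 = 150)
√(393811 + ((-86141 + 95388) - B(f(-11, -11), -36))) = √(393811 + ((-86141 + 95388) - 1*150)) = √(393811 + (9247 - 150)) = √(393811 + 9097) = √402908 = 2*√100727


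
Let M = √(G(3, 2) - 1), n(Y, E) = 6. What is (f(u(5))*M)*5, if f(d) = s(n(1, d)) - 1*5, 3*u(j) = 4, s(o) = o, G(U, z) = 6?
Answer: 5*√5 ≈ 11.180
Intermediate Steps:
u(j) = 4/3 (u(j) = (⅓)*4 = 4/3)
f(d) = 1 (f(d) = 6 - 1*5 = 6 - 5 = 1)
M = √5 (M = √(6 - 1) = √5 ≈ 2.2361)
(f(u(5))*M)*5 = (1*√5)*5 = √5*5 = 5*√5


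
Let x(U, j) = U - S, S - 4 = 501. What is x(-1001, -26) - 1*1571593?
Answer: -1573099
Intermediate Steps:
S = 505 (S = 4 + 501 = 505)
x(U, j) = -505 + U (x(U, j) = U - 1*505 = U - 505 = -505 + U)
x(-1001, -26) - 1*1571593 = (-505 - 1001) - 1*1571593 = -1506 - 1571593 = -1573099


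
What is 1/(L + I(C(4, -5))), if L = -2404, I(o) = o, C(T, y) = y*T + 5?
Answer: -1/2419 ≈ -0.00041339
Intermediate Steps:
C(T, y) = 5 + T*y (C(T, y) = T*y + 5 = 5 + T*y)
1/(L + I(C(4, -5))) = 1/(-2404 + (5 + 4*(-5))) = 1/(-2404 + (5 - 20)) = 1/(-2404 - 15) = 1/(-2419) = -1/2419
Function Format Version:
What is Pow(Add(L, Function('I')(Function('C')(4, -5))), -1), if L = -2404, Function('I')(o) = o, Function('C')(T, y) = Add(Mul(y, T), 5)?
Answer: Rational(-1, 2419) ≈ -0.00041339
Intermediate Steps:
Function('C')(T, y) = Add(5, Mul(T, y)) (Function('C')(T, y) = Add(Mul(T, y), 5) = Add(5, Mul(T, y)))
Pow(Add(L, Function('I')(Function('C')(4, -5))), -1) = Pow(Add(-2404, Add(5, Mul(4, -5))), -1) = Pow(Add(-2404, Add(5, -20)), -1) = Pow(Add(-2404, -15), -1) = Pow(-2419, -1) = Rational(-1, 2419)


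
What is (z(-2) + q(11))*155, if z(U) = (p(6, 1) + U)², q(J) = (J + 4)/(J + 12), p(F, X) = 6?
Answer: 59365/23 ≈ 2581.1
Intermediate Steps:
q(J) = (4 + J)/(12 + J)
z(U) = (6 + U)²
(z(-2) + q(11))*155 = ((6 - 2)² + (4 + 11)/(12 + 11))*155 = (4² + 15/23)*155 = (16 + (1/23)*15)*155 = (16 + 15/23)*155 = (383/23)*155 = 59365/23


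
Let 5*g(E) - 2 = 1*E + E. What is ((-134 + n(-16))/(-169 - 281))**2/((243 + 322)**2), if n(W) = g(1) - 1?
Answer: 450241/1616076562500 ≈ 2.7860e-7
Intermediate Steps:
g(E) = 2/5 + 2*E/5 (g(E) = 2/5 + (1*E + E)/5 = 2/5 + (E + E)/5 = 2/5 + (2*E)/5 = 2/5 + 2*E/5)
n(W) = -1/5 (n(W) = (2/5 + (2/5)*1) - 1 = (2/5 + 2/5) - 1 = 4/5 - 1 = -1/5)
((-134 + n(-16))/(-169 - 281))**2/((243 + 322)**2) = ((-134 - 1/5)/(-169 - 281))**2/((243 + 322)**2) = (-671/5/(-450))**2/(565**2) = (-671/5*(-1/450))**2/319225 = (671/2250)**2*(1/319225) = (450241/5062500)*(1/319225) = 450241/1616076562500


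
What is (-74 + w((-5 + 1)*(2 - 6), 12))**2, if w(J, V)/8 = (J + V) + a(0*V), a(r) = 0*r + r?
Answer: 22500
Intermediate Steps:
a(r) = r (a(r) = 0 + r = r)
w(J, V) = 8*J + 8*V (w(J, V) = 8*((J + V) + 0*V) = 8*((J + V) + 0) = 8*(J + V) = 8*J + 8*V)
(-74 + w((-5 + 1)*(2 - 6), 12))**2 = (-74 + (8*((-5 + 1)*(2 - 6)) + 8*12))**2 = (-74 + (8*(-4*(-4)) + 96))**2 = (-74 + (8*16 + 96))**2 = (-74 + (128 + 96))**2 = (-74 + 224)**2 = 150**2 = 22500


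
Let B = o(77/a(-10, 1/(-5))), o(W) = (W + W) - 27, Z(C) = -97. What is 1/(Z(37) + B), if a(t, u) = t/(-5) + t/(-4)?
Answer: -9/808 ≈ -0.011139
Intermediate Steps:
a(t, u) = -9*t/20 (a(t, u) = t*(-1/5) + t*(-1/4) = -t/5 - t/4 = -9*t/20)
o(W) = -27 + 2*W (o(W) = 2*W - 27 = -27 + 2*W)
B = 65/9 (B = -27 + 2*(77/((-9/20*(-10)))) = -27 + 2*(77/(9/2)) = -27 + 2*(77*(2/9)) = -27 + 2*(154/9) = -27 + 308/9 = 65/9 ≈ 7.2222)
1/(Z(37) + B) = 1/(-97 + 65/9) = 1/(-808/9) = -9/808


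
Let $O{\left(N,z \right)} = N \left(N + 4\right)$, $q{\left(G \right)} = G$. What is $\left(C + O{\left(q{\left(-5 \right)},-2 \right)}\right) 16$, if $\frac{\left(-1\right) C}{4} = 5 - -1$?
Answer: $-304$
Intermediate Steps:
$O{\left(N,z \right)} = N \left(4 + N\right)$
$C = -24$ ($C = - 4 \left(5 - -1\right) = - 4 \left(5 + 1\right) = \left(-4\right) 6 = -24$)
$\left(C + O{\left(q{\left(-5 \right)},-2 \right)}\right) 16 = \left(-24 - 5 \left(4 - 5\right)\right) 16 = \left(-24 - -5\right) 16 = \left(-24 + 5\right) 16 = \left(-19\right) 16 = -304$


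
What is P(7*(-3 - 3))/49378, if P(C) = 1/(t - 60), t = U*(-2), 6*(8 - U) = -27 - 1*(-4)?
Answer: -3/12393878 ≈ -2.4205e-7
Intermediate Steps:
U = 71/6 (U = 8 - (-27 - 1*(-4))/6 = 8 - (-27 + 4)/6 = 8 - ⅙*(-23) = 8 + 23/6 = 71/6 ≈ 11.833)
t = -71/3 (t = (71/6)*(-2) = -71/3 ≈ -23.667)
P(C) = -3/251 (P(C) = 1/(-71/3 - 60) = 1/(-251/3) = -3/251)
P(7*(-3 - 3))/49378 = -3/251/49378 = -3/251*1/49378 = -3/12393878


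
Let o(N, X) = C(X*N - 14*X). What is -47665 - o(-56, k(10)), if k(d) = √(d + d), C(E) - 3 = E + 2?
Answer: -47670 + 140*√5 ≈ -47357.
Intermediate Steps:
C(E) = 5 + E (C(E) = 3 + (E + 2) = 3 + (2 + E) = 5 + E)
k(d) = √2*√d (k(d) = √(2*d) = √2*√d)
o(N, X) = 5 - 14*X + N*X (o(N, X) = 5 + (X*N - 14*X) = 5 + (N*X - 14*X) = 5 + (-14*X + N*X) = 5 - 14*X + N*X)
-47665 - o(-56, k(10)) = -47665 - (5 + (√2*√10)*(-14 - 56)) = -47665 - (5 + (2*√5)*(-70)) = -47665 - (5 - 140*√5) = -47665 + (-5 + 140*√5) = -47670 + 140*√5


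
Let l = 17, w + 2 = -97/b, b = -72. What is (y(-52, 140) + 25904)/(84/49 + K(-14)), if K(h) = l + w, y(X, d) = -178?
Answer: 12965904/9103 ≈ 1424.4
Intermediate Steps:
w = -47/72 (w = -2 - 97/(-72) = -2 - 97*(-1/72) = -2 + 97/72 = -47/72 ≈ -0.65278)
K(h) = 1177/72 (K(h) = 17 - 47/72 = 1177/72)
(y(-52, 140) + 25904)/(84/49 + K(-14)) = (-178 + 25904)/(84/49 + 1177/72) = 25726/((1/49)*84 + 1177/72) = 25726/(12/7 + 1177/72) = 25726/(9103/504) = 25726*(504/9103) = 12965904/9103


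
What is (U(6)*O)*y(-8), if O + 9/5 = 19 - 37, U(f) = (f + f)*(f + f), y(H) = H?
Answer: 114048/5 ≈ 22810.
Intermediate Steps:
U(f) = 4*f**2 (U(f) = (2*f)*(2*f) = 4*f**2)
O = -99/5 (O = -9/5 + (19 - 37) = -9/5 - 18 = -99/5 ≈ -19.800)
(U(6)*O)*y(-8) = ((4*6**2)*(-99/5))*(-8) = ((4*36)*(-99/5))*(-8) = (144*(-99/5))*(-8) = -14256/5*(-8) = 114048/5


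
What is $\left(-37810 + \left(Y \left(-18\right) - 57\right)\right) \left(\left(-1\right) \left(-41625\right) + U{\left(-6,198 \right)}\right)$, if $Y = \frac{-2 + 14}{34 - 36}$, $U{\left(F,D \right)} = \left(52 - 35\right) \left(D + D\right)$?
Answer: $-1825911963$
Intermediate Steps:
$U{\left(F,D \right)} = 34 D$ ($U{\left(F,D \right)} = 17 \cdot 2 D = 34 D$)
$Y = -6$ ($Y = \frac{12}{-2} = 12 \left(- \frac{1}{2}\right) = -6$)
$\left(-37810 + \left(Y \left(-18\right) - 57\right)\right) \left(\left(-1\right) \left(-41625\right) + U{\left(-6,198 \right)}\right) = \left(-37810 - -51\right) \left(\left(-1\right) \left(-41625\right) + 34 \cdot 198\right) = \left(-37810 + \left(108 - 57\right)\right) \left(41625 + 6732\right) = \left(-37810 + 51\right) 48357 = \left(-37759\right) 48357 = -1825911963$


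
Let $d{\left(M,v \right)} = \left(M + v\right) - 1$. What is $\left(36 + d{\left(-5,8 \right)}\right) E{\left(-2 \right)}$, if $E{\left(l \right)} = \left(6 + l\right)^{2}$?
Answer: $608$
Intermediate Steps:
$d{\left(M,v \right)} = -1 + M + v$
$\left(36 + d{\left(-5,8 \right)}\right) E{\left(-2 \right)} = \left(36 - -2\right) \left(6 - 2\right)^{2} = \left(36 + 2\right) 4^{2} = 38 \cdot 16 = 608$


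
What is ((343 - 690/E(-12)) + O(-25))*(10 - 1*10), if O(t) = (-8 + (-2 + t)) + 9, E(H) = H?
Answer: 0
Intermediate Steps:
O(t) = -1 + t (O(t) = (-10 + t) + 9 = -1 + t)
((343 - 690/E(-12)) + O(-25))*(10 - 1*10) = ((343 - 690/(-12)) + (-1 - 25))*(10 - 1*10) = ((343 - 690*(-1/12)) - 26)*(10 - 10) = ((343 + 115/2) - 26)*0 = (801/2 - 26)*0 = (749/2)*0 = 0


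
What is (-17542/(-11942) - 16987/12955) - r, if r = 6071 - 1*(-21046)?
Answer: -299657784251/11050615 ≈ -27117.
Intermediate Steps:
r = 27117 (r = 6071 + 21046 = 27117)
(-17542/(-11942) - 16987/12955) - r = (-17542/(-11942) - 16987/12955) - 1*27117 = (-17542*(-1/11942) - 16987*1/12955) - 27117 = (1253/853 - 16987/12955) - 27117 = 1742704/11050615 - 27117 = -299657784251/11050615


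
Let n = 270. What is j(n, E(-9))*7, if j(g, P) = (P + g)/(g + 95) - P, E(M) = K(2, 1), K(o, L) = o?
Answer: -3206/365 ≈ -8.7836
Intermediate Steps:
E(M) = 2
j(g, P) = -P + (P + g)/(95 + g) (j(g, P) = (P + g)/(95 + g) - P = -P + (P + g)/(95 + g))
j(n, E(-9))*7 = ((270 - 94*2 - 1*2*270)/(95 + 270))*7 = ((270 - 188 - 540)/365)*7 = ((1/365)*(-458))*7 = -458/365*7 = -3206/365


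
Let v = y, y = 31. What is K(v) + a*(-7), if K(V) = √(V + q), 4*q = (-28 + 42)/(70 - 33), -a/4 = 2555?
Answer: 71540 + √170274/74 ≈ 71546.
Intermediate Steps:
a = -10220 (a = -4*2555 = -10220)
q = 7/74 (q = ((-28 + 42)/(70 - 33))/4 = (14/37)/4 = (14*(1/37))/4 = (¼)*(14/37) = 7/74 ≈ 0.094595)
v = 31
K(V) = √(7/74 + V) (K(V) = √(V + 7/74) = √(7/74 + V))
K(v) + a*(-7) = √(518 + 5476*31)/74 - 10220*(-7) = √(518 + 169756)/74 + 71540 = √170274/74 + 71540 = 71540 + √170274/74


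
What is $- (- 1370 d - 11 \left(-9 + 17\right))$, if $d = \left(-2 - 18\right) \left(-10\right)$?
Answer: $274088$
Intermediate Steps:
$d = 200$ ($d = \left(-20\right) \left(-10\right) = 200$)
$- (- 1370 d - 11 \left(-9 + 17\right)) = - (\left(-1370\right) 200 - 11 \left(-9 + 17\right)) = - (-274000 - 88) = \left(-1\right) \left(-274088\right) = 274088$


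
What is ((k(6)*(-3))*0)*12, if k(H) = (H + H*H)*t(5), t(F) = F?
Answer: 0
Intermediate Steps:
k(H) = 5*H + 5*H² (k(H) = (H + H*H)*5 = (H + H²)*5 = 5*H + 5*H²)
((k(6)*(-3))*0)*12 = (((5*6*(1 + 6))*(-3))*0)*12 = (((5*6*7)*(-3))*0)*12 = ((210*(-3))*0)*12 = -630*0*12 = 0*12 = 0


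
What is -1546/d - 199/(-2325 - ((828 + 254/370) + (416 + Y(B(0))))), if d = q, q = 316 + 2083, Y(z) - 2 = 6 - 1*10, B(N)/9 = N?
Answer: -932074827/1583392778 ≈ -0.58866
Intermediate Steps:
B(N) = 9*N
Y(z) = -2 (Y(z) = 2 + (6 - 1*10) = 2 + (6 - 10) = 2 - 4 = -2)
q = 2399
d = 2399
-1546/d - 199/(-2325 - ((828 + 254/370) + (416 + Y(B(0))))) = -1546/2399 - 199/(-2325 - ((828 + 254/370) + (416 - 2))) = -1546*1/2399 - 199/(-2325 - ((828 + 254*(1/370)) + 414)) = -1546/2399 - 199/(-2325 - ((828 + 127/185) + 414)) = -1546/2399 - 199/(-2325 - (153307/185 + 414)) = -1546/2399 - 199/(-2325 - 1*229897/185) = -1546/2399 - 199/(-2325 - 229897/185) = -1546/2399 - 199/(-660022/185) = -1546/2399 - 199*(-185/660022) = -1546/2399 + 36815/660022 = -932074827/1583392778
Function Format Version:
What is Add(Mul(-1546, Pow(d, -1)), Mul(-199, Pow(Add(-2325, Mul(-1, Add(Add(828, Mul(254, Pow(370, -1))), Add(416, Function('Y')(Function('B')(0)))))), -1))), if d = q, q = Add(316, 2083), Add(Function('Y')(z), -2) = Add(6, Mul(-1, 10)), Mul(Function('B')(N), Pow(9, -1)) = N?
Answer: Rational(-932074827, 1583392778) ≈ -0.58866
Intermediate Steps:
Function('B')(N) = Mul(9, N)
Function('Y')(z) = -2 (Function('Y')(z) = Add(2, Add(6, Mul(-1, 10))) = Add(2, Add(6, -10)) = Add(2, -4) = -2)
q = 2399
d = 2399
Add(Mul(-1546, Pow(d, -1)), Mul(-199, Pow(Add(-2325, Mul(-1, Add(Add(828, Mul(254, Pow(370, -1))), Add(416, Function('Y')(Function('B')(0)))))), -1))) = Add(Mul(-1546, Pow(2399, -1)), Mul(-199, Pow(Add(-2325, Mul(-1, Add(Add(828, Mul(254, Pow(370, -1))), Add(416, -2)))), -1))) = Add(Mul(-1546, Rational(1, 2399)), Mul(-199, Pow(Add(-2325, Mul(-1, Add(Add(828, Mul(254, Rational(1, 370))), 414))), -1))) = Add(Rational(-1546, 2399), Mul(-199, Pow(Add(-2325, Mul(-1, Add(Add(828, Rational(127, 185)), 414))), -1))) = Add(Rational(-1546, 2399), Mul(-199, Pow(Add(-2325, Mul(-1, Add(Rational(153307, 185), 414))), -1))) = Add(Rational(-1546, 2399), Mul(-199, Pow(Add(-2325, Mul(-1, Rational(229897, 185))), -1))) = Add(Rational(-1546, 2399), Mul(-199, Pow(Add(-2325, Rational(-229897, 185)), -1))) = Add(Rational(-1546, 2399), Mul(-199, Pow(Rational(-660022, 185), -1))) = Add(Rational(-1546, 2399), Mul(-199, Rational(-185, 660022))) = Add(Rational(-1546, 2399), Rational(36815, 660022)) = Rational(-932074827, 1583392778)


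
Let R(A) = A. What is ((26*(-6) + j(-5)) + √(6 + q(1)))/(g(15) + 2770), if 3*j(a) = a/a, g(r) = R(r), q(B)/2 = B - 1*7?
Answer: -467/8355 + I*√6/2785 ≈ -0.055895 + 0.00087953*I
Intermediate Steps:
q(B) = -14 + 2*B (q(B) = 2*(B - 1*7) = 2*(B - 7) = 2*(-7 + B) = -14 + 2*B)
g(r) = r
j(a) = ⅓ (j(a) = (a/a)/3 = (⅓)*1 = ⅓)
((26*(-6) + j(-5)) + √(6 + q(1)))/(g(15) + 2770) = ((26*(-6) + ⅓) + √(6 + (-14 + 2*1)))/(15 + 2770) = ((-156 + ⅓) + √(6 + (-14 + 2)))/2785 = (-467/3 + √(6 - 12))*(1/2785) = (-467/3 + √(-6))*(1/2785) = (-467/3 + I*√6)*(1/2785) = -467/8355 + I*√6/2785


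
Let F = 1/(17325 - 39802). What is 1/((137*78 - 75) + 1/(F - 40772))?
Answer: 916432245/9724262529218 ≈ 9.4242e-5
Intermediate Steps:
F = -1/22477 (F = 1/(-22477) = -1/22477 ≈ -4.4490e-5)
1/((137*78 - 75) + 1/(F - 40772)) = 1/((137*78 - 75) + 1/(-1/22477 - 40772)) = 1/((10686 - 75) + 1/(-916432245/22477)) = 1/(10611 - 22477/916432245) = 1/(9724262529218/916432245) = 916432245/9724262529218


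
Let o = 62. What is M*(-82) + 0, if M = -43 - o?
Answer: 8610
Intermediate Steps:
M = -105 (M = -43 - 1*62 = -43 - 62 = -105)
M*(-82) + 0 = -105*(-82) + 0 = 8610 + 0 = 8610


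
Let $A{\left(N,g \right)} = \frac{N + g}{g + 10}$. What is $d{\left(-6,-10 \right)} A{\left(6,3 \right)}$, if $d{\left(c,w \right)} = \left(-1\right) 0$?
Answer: $0$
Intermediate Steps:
$d{\left(c,w \right)} = 0$
$A{\left(N,g \right)} = \frac{N + g}{10 + g}$
$d{\left(-6,-10 \right)} A{\left(6,3 \right)} = 0 \frac{6 + 3}{10 + 3} = 0 \cdot \frac{1}{13} \cdot 9 = 0 \cdot \frac{9}{13} = 0$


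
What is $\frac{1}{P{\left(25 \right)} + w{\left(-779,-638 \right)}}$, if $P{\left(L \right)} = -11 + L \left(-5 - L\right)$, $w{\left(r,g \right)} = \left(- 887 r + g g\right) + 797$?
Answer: $\frac{1}{1098053} \approx 9.107 \cdot 10^{-7}$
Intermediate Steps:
$w{\left(r,g \right)} = 797 + g^{2} - 887 r$ ($w{\left(r,g \right)} = \left(- 887 r + g^{2}\right) + 797 = \left(g^{2} - 887 r\right) + 797 = 797 + g^{2} - 887 r$)
$\frac{1}{P{\left(25 \right)} + w{\left(-779,-638 \right)}} = \frac{1}{\left(-11 - 25^{2} - 125\right) + \left(797 + \left(-638\right)^{2} - -690973\right)} = \frac{1}{\left(-11 - 625 - 125\right) + \left(797 + 407044 + 690973\right)} = \frac{1}{\left(-11 - 625 - 125\right) + 1098814} = \frac{1}{-761 + 1098814} = \frac{1}{1098053}$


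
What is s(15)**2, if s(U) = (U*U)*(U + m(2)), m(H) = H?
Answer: 14630625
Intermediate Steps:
s(U) = U**2*(2 + U) (s(U) = (U*U)*(U + 2) = U**2*(2 + U))
s(15)**2 = (15**2*(2 + 15))**2 = (225*17)**2 = 3825**2 = 14630625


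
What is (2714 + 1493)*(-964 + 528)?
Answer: -1834252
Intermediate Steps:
(2714 + 1493)*(-964 + 528) = 4207*(-436) = -1834252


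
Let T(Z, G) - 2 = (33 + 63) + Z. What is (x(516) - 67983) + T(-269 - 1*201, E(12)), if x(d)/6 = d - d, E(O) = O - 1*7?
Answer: -68355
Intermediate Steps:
E(O) = -7 + O (E(O) = O - 7 = -7 + O)
x(d) = 0 (x(d) = 6*(d - d) = 6*0 = 0)
T(Z, G) = 98 + Z (T(Z, G) = 2 + ((33 + 63) + Z) = 2 + (96 + Z) = 98 + Z)
(x(516) - 67983) + T(-269 - 1*201, E(12)) = (0 - 67983) + (98 + (-269 - 1*201)) = -67983 + (98 + (-269 - 201)) = -67983 + (98 - 470) = -67983 - 372 = -68355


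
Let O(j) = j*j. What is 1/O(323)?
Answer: 1/104329 ≈ 9.5851e-6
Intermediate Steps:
O(j) = j²
1/O(323) = 1/(323²) = 1/104329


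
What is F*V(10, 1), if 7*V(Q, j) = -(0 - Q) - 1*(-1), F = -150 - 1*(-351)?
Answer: 2211/7 ≈ 315.86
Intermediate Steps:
F = 201 (F = -150 + 351 = 201)
V(Q, j) = 1/7 + Q/7 (V(Q, j) = (-(0 - Q) - 1*(-1))/7 = (-(-1)*Q + 1)/7 = (Q + 1)/7 = (1 + Q)/7 = 1/7 + Q/7)
F*V(10, 1) = 201*(1/7 + (1/7)*10) = 201*(1/7 + 10/7) = 201*(11/7) = 2211/7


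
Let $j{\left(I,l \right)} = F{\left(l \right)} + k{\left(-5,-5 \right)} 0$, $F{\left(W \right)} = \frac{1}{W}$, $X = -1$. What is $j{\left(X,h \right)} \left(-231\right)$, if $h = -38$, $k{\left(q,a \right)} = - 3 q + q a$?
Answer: $\frac{231}{38} \approx 6.0789$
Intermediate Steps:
$k{\left(q,a \right)} = - 3 q + a q$
$j{\left(I,l \right)} = \frac{1}{l}$ ($j{\left(I,l \right)} = \frac{1}{l} + - 5 \left(-3 - 5\right) 0 = \frac{1}{l} + \left(-5\right) \left(-8\right) 0 = \frac{1}{l} + 40 \cdot 0 = \frac{1}{l} + 0 = \frac{1}{l}$)
$j{\left(X,h \right)} \left(-231\right) = \frac{1}{-38} \left(-231\right) = \left(- \frac{1}{38}\right) \left(-231\right) = \frac{231}{38}$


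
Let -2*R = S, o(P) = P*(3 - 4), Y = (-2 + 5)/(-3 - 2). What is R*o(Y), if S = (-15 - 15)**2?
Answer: -270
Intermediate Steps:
Y = -3/5 (Y = 3/(-5) = 3*(-1/5) = -3/5 ≈ -0.60000)
o(P) = -P (o(P) = P*(-1) = -P)
S = 900 (S = (-30)**2 = 900)
R = -450 (R = -1/2*900 = -450)
R*o(Y) = -(-450)*(-3)/5 = -450*3/5 = -270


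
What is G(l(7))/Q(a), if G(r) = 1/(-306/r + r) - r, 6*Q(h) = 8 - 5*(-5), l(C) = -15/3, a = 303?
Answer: 2820/3091 ≈ 0.91233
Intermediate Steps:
l(C) = -5 (l(C) = -15*1/3 = -5)
Q(h) = 11/2 (Q(h) = (8 - 5*(-5))/6 = (8 + 25)/6 = (1/6)*33 = 11/2)
G(r) = 1/(r - 306/r) - r
G(l(7))/Q(a) = (-5*(307 - 1*(-5)**2)/(-306 + (-5)**2))/(11/2) = -5*(307 - 1*25)/(-306 + 25)*(2/11) = -5*(307 - 25)/(-281)*(2/11) = -5*(-1/281)*282*(2/11) = (1410/281)*(2/11) = 2820/3091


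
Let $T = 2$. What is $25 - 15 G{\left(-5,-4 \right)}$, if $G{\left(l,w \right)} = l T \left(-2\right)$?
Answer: $-275$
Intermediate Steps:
$G{\left(l,w \right)} = - 4 l$ ($G{\left(l,w \right)} = l 2 \left(-2\right) = 2 l \left(-2\right) = - 4 l$)
$25 - 15 G{\left(-5,-4 \right)} = 25 - 15 \left(\left(-4\right) \left(-5\right)\right) = 25 - 300 = -275$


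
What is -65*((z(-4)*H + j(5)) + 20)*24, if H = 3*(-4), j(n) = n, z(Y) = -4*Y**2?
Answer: -1237080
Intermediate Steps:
H = -12
-65*((z(-4)*H + j(5)) + 20)*24 = -65*((-4*(-4)**2*(-12) + 5) + 20)*24 = -65*((-4*16*(-12) + 5) + 20)*24 = -65*((-64*(-12) + 5) + 20)*24 = -65*((768 + 5) + 20)*24 = -65*(773 + 20)*24 = -65*793*24 = -51545*24 = -1237080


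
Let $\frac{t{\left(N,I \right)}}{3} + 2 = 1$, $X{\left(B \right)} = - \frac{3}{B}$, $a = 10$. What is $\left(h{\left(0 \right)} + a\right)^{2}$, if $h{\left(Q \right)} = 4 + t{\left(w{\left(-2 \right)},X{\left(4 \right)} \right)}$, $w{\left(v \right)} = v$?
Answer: $121$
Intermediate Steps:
$t{\left(N,I \right)} = -3$ ($t{\left(N,I \right)} = -6 + 3 \cdot 1 = -6 + 3 = -3$)
$h{\left(Q \right)} = 1$ ($h{\left(Q \right)} = 4 - 3 = 1$)
$\left(h{\left(0 \right)} + a\right)^{2} = \left(1 + 10\right)^{2} = 11^{2} = 121$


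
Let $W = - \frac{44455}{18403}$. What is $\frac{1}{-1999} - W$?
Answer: $\frac{88847142}{36787597} \approx 2.4151$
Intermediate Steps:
$W = - \frac{44455}{18403}$ ($W = \left(-44455\right) \frac{1}{18403} = - \frac{44455}{18403} \approx -2.4156$)
$\frac{1}{-1999} - W = \frac{1}{-1999} - - \frac{44455}{18403} = - \frac{1}{1999} + \frac{44455}{18403} = \frac{88847142}{36787597}$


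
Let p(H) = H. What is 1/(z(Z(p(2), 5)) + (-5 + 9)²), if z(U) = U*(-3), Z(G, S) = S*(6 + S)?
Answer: -1/149 ≈ -0.0067114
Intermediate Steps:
z(U) = -3*U
1/(z(Z(p(2), 5)) + (-5 + 9)²) = 1/(-15*(6 + 5) + (-5 + 9)²) = 1/(-15*11 + 4²) = 1/(-3*55 + 16) = 1/(-165 + 16) = 1/(-149) = -1/149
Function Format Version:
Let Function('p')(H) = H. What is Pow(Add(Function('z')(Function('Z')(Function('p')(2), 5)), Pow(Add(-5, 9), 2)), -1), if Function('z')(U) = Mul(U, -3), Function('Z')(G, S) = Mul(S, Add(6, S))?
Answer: Rational(-1, 149) ≈ -0.0067114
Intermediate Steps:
Function('z')(U) = Mul(-3, U)
Pow(Add(Function('z')(Function('Z')(Function('p')(2), 5)), Pow(Add(-5, 9), 2)), -1) = Pow(Add(Mul(-3, Mul(5, Add(6, 5))), Pow(Add(-5, 9), 2)), -1) = Pow(Add(Mul(-3, Mul(5, 11)), Pow(4, 2)), -1) = Pow(Add(Mul(-3, 55), 16), -1) = Pow(Add(-165, 16), -1) = Pow(-149, -1) = Rational(-1, 149)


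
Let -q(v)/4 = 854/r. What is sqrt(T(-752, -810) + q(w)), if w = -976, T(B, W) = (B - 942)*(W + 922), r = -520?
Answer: I*sqrt(801573045)/65 ≈ 435.57*I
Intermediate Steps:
T(B, W) = (-942 + B)*(922 + W)
q(v) = 427/65 (q(v) = -3416/(-520) = -3416*(-1)/520 = -4*(-427/260) = 427/65)
sqrt(T(-752, -810) + q(w)) = sqrt((-868524 - 942*(-810) + 922*(-752) - 752*(-810)) + 427/65) = sqrt((-868524 + 763020 - 693344 + 609120) + 427/65) = sqrt(-189728 + 427/65) = sqrt(-12331893/65) = I*sqrt(801573045)/65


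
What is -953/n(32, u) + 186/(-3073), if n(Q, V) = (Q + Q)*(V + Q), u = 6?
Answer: -3380921/7473536 ≈ -0.45239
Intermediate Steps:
n(Q, V) = 2*Q*(Q + V) (n(Q, V) = (2*Q)*(Q + V) = 2*Q*(Q + V))
-953/n(32, u) + 186/(-3073) = -953*1/(64*(32 + 6)) + 186/(-3073) = -953/(2*32*38) + 186*(-1/3073) = -953/2432 - 186/3073 = -3380921/7473536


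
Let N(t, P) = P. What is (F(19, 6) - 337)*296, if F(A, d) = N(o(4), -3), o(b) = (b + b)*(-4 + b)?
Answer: -100640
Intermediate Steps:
o(b) = 2*b*(-4 + b) (o(b) = (2*b)*(-4 + b) = 2*b*(-4 + b))
F(A, d) = -3
(F(19, 6) - 337)*296 = (-3 - 337)*296 = -340*296 = -100640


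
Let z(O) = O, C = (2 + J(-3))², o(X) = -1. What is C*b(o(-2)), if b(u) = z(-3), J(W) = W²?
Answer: -363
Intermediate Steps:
C = 121 (C = (2 + (-3)²)² = (2 + 9)² = 11² = 121)
b(u) = -3
C*b(o(-2)) = 121*(-3) = -363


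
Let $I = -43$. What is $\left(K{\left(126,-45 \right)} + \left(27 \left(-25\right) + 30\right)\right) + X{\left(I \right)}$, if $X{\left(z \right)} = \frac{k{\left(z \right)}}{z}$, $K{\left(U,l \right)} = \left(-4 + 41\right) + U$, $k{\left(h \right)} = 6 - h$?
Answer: $- \frac{20775}{43} \approx -483.14$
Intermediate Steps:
$K{\left(U,l \right)} = 37 + U$
$X{\left(z \right)} = \frac{6 - z}{z}$
$\left(K{\left(126,-45 \right)} + \left(27 \left(-25\right) + 30\right)\right) + X{\left(I \right)} = \left(\left(37 + 126\right) + \left(27 \left(-25\right) + 30\right)\right) + \frac{6 - -43}{-43} = \left(163 + \left(-675 + 30\right)\right) - \frac{6 + 43}{43} = \left(163 - 645\right) - \frac{49}{43} = -482 - \frac{49}{43} = - \frac{20775}{43}$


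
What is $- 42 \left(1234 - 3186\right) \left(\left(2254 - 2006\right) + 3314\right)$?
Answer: $292027008$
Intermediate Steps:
$- 42 \left(1234 - 3186\right) \left(\left(2254 - 2006\right) + 3314\right) = - 42 \left(- 1952 \left(\left(2254 - 2006\right) + 3314\right)\right) = - 42 \left(- 1952 \left(248 + 3314\right)\right) = - 42 \left(\left(-1952\right) 3562\right) = \left(-42\right) \left(-6953024\right) = 292027008$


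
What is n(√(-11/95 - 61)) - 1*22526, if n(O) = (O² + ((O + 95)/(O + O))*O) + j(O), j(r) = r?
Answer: -4282527/190 + 3*I*√551570/190 ≈ -22540.0 + 11.726*I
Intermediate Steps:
n(O) = 95/2 + O² + 3*O/2 (n(O) = (O² + ((O + 95)/(O + O))*O) + O = (O² + ((95 + O)/((2*O)))*O) + O = (O² + ((95 + O)*(1/(2*O)))*O) + O = (O² + ((95 + O)/(2*O))*O) + O = (O² + (95/2 + O/2)) + O = (95/2 + O² + O/2) + O = 95/2 + O² + 3*O/2)
n(√(-11/95 - 61)) - 1*22526 = (95/2 + (√(-11/95 - 61))² + 3*√(-11/95 - 61)/2) - 1*22526 = (95/2 + (√(-11*1/95 - 61))² + 3*√(-11*1/95 - 61)/2) - 22526 = (95/2 + (√(-11/95 - 61))² + 3*√(-11/95 - 61)/2) - 22526 = (95/2 + (√(-5806/95))² + 3*√(-5806/95)/2) - 22526 = (95/2 + (I*√551570/95)² + 3*(I*√551570/95)/2) - 22526 = (95/2 - 5806/95 + 3*I*√551570/190) - 22526 = (-2587/190 + 3*I*√551570/190) - 22526 = -4282527/190 + 3*I*√551570/190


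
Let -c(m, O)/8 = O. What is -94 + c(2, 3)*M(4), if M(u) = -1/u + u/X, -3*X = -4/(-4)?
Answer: 200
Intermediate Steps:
c(m, O) = -8*O
X = -1/3 (X = -(-4)/(3*(-4)) = -(-4)*(-1)/(3*4) = -1/3*1 = -1/3 ≈ -0.33333)
M(u) = -1/u - 3*u (M(u) = -1/u + u/(-1/3) = -1/u + u*(-3) = -1/u - 3*u)
-94 + c(2, 3)*M(4) = -94 + (-8*3)*(-1/4 - 3*4) = -94 - 24*(-1*1/4 - 12) = -94 - 24*(-1/4 - 12) = -94 - 24*(-49/4) = -94 + 294 = 200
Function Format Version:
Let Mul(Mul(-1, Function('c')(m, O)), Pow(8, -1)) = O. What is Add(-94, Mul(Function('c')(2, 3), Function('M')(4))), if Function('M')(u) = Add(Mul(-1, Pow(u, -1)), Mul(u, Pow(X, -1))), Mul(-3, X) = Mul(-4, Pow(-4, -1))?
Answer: 200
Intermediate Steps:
Function('c')(m, O) = Mul(-8, O)
X = Rational(-1, 3) (X = Mul(Rational(-1, 3), Mul(-4, Pow(-4, -1))) = Mul(Rational(-1, 3), Mul(-4, Rational(-1, 4))) = Mul(Rational(-1, 3), 1) = Rational(-1, 3) ≈ -0.33333)
Function('M')(u) = Add(Mul(-1, Pow(u, -1)), Mul(-3, u)) (Function('M')(u) = Add(Mul(-1, Pow(u, -1)), Mul(u, Pow(Rational(-1, 3), -1))) = Add(Mul(-1, Pow(u, -1)), Mul(u, -3)) = Add(Mul(-1, Pow(u, -1)), Mul(-3, u)))
Add(-94, Mul(Function('c')(2, 3), Function('M')(4))) = Add(-94, Mul(Mul(-8, 3), Add(Mul(-1, Pow(4, -1)), Mul(-3, 4)))) = Add(-94, Mul(-24, Add(Mul(-1, Rational(1, 4)), -12))) = Add(-94, Mul(-24, Add(Rational(-1, 4), -12))) = Add(-94, Mul(-24, Rational(-49, 4))) = Add(-94, 294) = 200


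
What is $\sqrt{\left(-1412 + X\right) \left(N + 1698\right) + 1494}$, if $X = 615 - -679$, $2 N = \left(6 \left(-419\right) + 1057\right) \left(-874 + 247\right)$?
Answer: $i \sqrt{54097671} \approx 7355.1 i$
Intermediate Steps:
$N = \frac{913539}{2}$ ($N = \frac{\left(6 \left(-419\right) + 1057\right) \left(-874 + 247\right)}{2} = \frac{\left(-2514 + 1057\right) \left(-627\right)}{2} = \frac{\left(-1457\right) \left(-627\right)}{2} = \frac{1}{2} \cdot 913539 = \frac{913539}{2} \approx 4.5677 \cdot 10^{5}$)
$X = 1294$ ($X = 615 + 679 = 1294$)
$\sqrt{\left(-1412 + X\right) \left(N + 1698\right) + 1494} = \sqrt{\left(-1412 + 1294\right) \left(\frac{913539}{2} + 1698\right) + 1494} = \sqrt{\left(-118\right) \frac{916935}{2} + 1494} = \sqrt{-54099165 + 1494} = \sqrt{-54097671} = i \sqrt{54097671}$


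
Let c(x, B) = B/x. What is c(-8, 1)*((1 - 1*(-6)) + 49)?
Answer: -7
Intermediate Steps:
c(-8, 1)*((1 - 1*(-6)) + 49) = (1/(-8))*((1 - 1*(-6)) + 49) = (1*(-⅛))*((1 + 6) + 49) = -(7 + 49)/8 = -⅛*56 = -7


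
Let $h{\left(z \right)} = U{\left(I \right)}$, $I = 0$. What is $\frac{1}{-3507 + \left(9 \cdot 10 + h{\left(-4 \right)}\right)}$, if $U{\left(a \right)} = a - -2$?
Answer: $- \frac{1}{3415} \approx -0.00029283$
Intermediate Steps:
$U{\left(a \right)} = 2 + a$ ($U{\left(a \right)} = a + 2 = 2 + a$)
$h{\left(z \right)} = 2$ ($h{\left(z \right)} = 2 + 0 = 2$)
$\frac{1}{-3507 + \left(9 \cdot 10 + h{\left(-4 \right)}\right)} = \frac{1}{-3507 + \left(9 \cdot 10 + 2\right)} = \frac{1}{-3507 + \left(90 + 2\right)} = \frac{1}{-3507 + 92} = \frac{1}{-3415} = - \frac{1}{3415}$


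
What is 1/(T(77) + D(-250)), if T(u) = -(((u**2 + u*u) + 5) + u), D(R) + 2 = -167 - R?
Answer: -1/11859 ≈ -8.4324e-5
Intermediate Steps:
D(R) = -169 - R (D(R) = -2 + (-167 - R) = -169 - R)
T(u) = -5 - u - 2*u**2 (T(u) = -(((u**2 + u**2) + 5) + u) = -((2*u**2 + 5) + u) = -((5 + 2*u**2) + u) = -(5 + u + 2*u**2) = -5 - u - 2*u**2)
1/(T(77) + D(-250)) = 1/((-5 - 1*77 - 2*77**2) + (-169 - 1*(-250))) = 1/((-5 - 77 - 2*5929) + (-169 + 250)) = 1/((-5 - 77 - 11858) + 81) = 1/(-11940 + 81) = 1/(-11859) = -1/11859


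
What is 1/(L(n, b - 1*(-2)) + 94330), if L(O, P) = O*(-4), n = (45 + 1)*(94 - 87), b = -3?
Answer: 1/93042 ≈ 1.0748e-5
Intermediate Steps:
n = 322 (n = 46*7 = 322)
L(O, P) = -4*O
1/(L(n, b - 1*(-2)) + 94330) = 1/(-4*322 + 94330) = 1/(-1288 + 94330) = 1/93042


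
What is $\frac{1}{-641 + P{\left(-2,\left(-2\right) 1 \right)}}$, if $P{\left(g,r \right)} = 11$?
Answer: $- \frac{1}{630} \approx -0.0015873$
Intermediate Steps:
$\frac{1}{-641 + P{\left(-2,\left(-2\right) 1 \right)}} = \frac{1}{-641 + 11} = \frac{1}{-630} = - \frac{1}{630}$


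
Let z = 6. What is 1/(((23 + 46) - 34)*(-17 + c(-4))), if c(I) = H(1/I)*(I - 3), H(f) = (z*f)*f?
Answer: -8/5495 ≈ -0.0014559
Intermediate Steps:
H(f) = 6*f**2 (H(f) = (6*f)*f = 6*f**2)
c(I) = 6*(-3 + I)/I**2 (c(I) = (6*(1/I)**2)*(I - 3) = (6/I**2)*(-3 + I) = 6*(-3 + I)/I**2)
1/(((23 + 46) - 34)*(-17 + c(-4))) = 1/(((23 + 46) - 34)*(-17 + 6*(-3 - 4)/(-4)**2)) = 1/((69 - 34)*(-17 + 6*(1/16)*(-7))) = 1/(35*(-17 - 21/8)) = 1/(35*(-157/8)) = 1/(-5495/8) = -8/5495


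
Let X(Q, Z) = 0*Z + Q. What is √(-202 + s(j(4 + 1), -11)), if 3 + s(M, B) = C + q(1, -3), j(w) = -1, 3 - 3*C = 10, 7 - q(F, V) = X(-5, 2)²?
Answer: 26*I*√3/3 ≈ 15.011*I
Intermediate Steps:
X(Q, Z) = Q (X(Q, Z) = 0 + Q = Q)
q(F, V) = -18 (q(F, V) = 7 - 1*(-5)² = 7 - 1*25 = 7 - 25 = -18)
C = -7/3 (C = 1 - ⅓*10 = 1 - 10/3 = -7/3 ≈ -2.3333)
s(M, B) = -70/3 (s(M, B) = -3 + (-7/3 - 18) = -3 - 61/3 = -70/3)
√(-202 + s(j(4 + 1), -11)) = √(-202 - 70/3) = √(-676/3) = 26*I*√3/3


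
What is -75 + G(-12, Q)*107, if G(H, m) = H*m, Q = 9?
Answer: -11631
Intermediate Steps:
-75 + G(-12, Q)*107 = -75 - 12*9*107 = -75 - 108*107 = -75 - 11556 = -11631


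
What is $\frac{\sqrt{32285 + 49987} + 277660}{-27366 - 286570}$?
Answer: $- \frac{69415}{78484} - \frac{\sqrt{5142}}{78484} \approx -0.88536$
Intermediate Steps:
$\frac{\sqrt{32285 + 49987} + 277660}{-27366 - 286570} = \frac{\sqrt{82272} + 277660}{-313936} = \left(4 \sqrt{5142} + 277660\right) \left(- \frac{1}{313936}\right) = \left(277660 + 4 \sqrt{5142}\right) \left(- \frac{1}{313936}\right) = - \frac{69415}{78484} - \frac{\sqrt{5142}}{78484}$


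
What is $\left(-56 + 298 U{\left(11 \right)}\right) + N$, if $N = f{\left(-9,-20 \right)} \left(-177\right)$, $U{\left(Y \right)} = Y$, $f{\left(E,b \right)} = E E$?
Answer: $-11115$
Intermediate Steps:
$f{\left(E,b \right)} = E^{2}$
$N = -14337$ ($N = \left(-9\right)^{2} \left(-177\right) = 81 \left(-177\right) = -14337$)
$\left(-56 + 298 U{\left(11 \right)}\right) + N = \left(-56 + 298 \cdot 11\right) - 14337 = \left(-56 + 3278\right) - 14337 = 3222 - 14337 = -11115$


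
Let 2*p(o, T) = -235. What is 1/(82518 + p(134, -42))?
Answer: 2/164801 ≈ 1.2136e-5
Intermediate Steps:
p(o, T) = -235/2 (p(o, T) = (½)*(-235) = -235/2)
1/(82518 + p(134, -42)) = 1/(82518 - 235/2) = 1/(164801/2) = 2/164801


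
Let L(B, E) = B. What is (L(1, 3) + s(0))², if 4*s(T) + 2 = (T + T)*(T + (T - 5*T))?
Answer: ¼ ≈ 0.25000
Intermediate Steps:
s(T) = -½ - 3*T²/2 (s(T) = -½ + ((T + T)*(T + (T - 5*T)))/4 = -½ + ((2*T)*(T - 4*T))/4 = -½ + ((2*T)*(-3*T))/4 = -½ + (-6*T²)/4 = -½ - 3*T²/2)
(L(1, 3) + s(0))² = (1 + (-½ - 3/2*0²))² = (1 + (-½ - 3/2*0))² = (1 + (-½ + 0))² = (1 - ½)² = (½)² = ¼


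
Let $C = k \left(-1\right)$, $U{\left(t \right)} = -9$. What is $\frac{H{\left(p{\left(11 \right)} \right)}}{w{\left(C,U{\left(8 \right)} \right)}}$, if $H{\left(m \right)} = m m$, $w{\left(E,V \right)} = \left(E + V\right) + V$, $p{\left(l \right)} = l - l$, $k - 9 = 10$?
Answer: $0$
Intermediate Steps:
$k = 19$ ($k = 9 + 10 = 19$)
$C = -19$ ($C = 19 \left(-1\right) = -19$)
$p{\left(l \right)} = 0$
$w{\left(E,V \right)} = E + 2 V$
$H{\left(m \right)} = m^{2}$
$\frac{H{\left(p{\left(11 \right)} \right)}}{w{\left(C,U{\left(8 \right)} \right)}} = \frac{0^{2}}{-19 + 2 \left(-9\right)} = \frac{0}{-19 - 18} = \frac{0}{-37} = 0 \left(- \frac{1}{37}\right) = 0$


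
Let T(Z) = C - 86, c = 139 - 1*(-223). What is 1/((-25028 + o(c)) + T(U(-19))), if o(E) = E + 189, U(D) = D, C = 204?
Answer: -1/24359 ≈ -4.1053e-5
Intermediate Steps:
c = 362 (c = 139 + 223 = 362)
T(Z) = 118 (T(Z) = 204 - 86 = 118)
o(E) = 189 + E
1/((-25028 + o(c)) + T(U(-19))) = 1/((-25028 + (189 + 362)) + 118) = 1/((-25028 + 551) + 118) = 1/(-24477 + 118) = 1/(-24359) = -1/24359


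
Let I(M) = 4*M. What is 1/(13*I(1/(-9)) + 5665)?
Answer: 9/50933 ≈ 0.00017670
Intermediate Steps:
1/(13*I(1/(-9)) + 5665) = 1/(13*(4*(1/(-9))) + 5665) = 1/(13*(4*(1*(-1/9))) + 5665) = 1/(13*(4*(-1/9)) + 5665) = 1/(13*(-4/9) + 5665) = 1/(-52/9 + 5665) = 1/(50933/9) = 9/50933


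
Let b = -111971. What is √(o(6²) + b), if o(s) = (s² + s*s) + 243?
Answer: 4*I*√6821 ≈ 330.36*I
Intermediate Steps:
o(s) = 243 + 2*s² (o(s) = (s² + s²) + 243 = 2*s² + 243 = 243 + 2*s²)
√(o(6²) + b) = √((243 + 2*(6²)²) - 111971) = √((243 + 2*36²) - 111971) = √((243 + 2*1296) - 111971) = √((243 + 2592) - 111971) = √(2835 - 111971) = √(-109136) = 4*I*√6821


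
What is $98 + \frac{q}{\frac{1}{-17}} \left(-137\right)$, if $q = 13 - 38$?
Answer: $-58127$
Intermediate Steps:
$q = -25$
$98 + \frac{q}{\frac{1}{-17}} \left(-137\right) = 98 + - \frac{25}{\frac{1}{-17}} \left(-137\right) = 98 + - \frac{25}{- \frac{1}{17}} \left(-137\right) = 98 + \left(-25\right) \left(-17\right) \left(-137\right) = 98 + 425 \left(-137\right) = 98 - 58225 = -58127$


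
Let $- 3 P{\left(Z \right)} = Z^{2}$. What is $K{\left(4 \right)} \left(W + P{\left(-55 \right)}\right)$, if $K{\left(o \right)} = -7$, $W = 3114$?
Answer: $- \frac{44219}{3} \approx -14740.0$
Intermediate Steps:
$P{\left(Z \right)} = - \frac{Z^{2}}{3}$
$K{\left(4 \right)} \left(W + P{\left(-55 \right)}\right) = - 7 \left(3114 - \frac{\left(-55\right)^{2}}{3}\right) = - 7 \left(3114 - \frac{3025}{3}\right) = \left(-7\right) \frac{6317}{3} = - \frac{44219}{3}$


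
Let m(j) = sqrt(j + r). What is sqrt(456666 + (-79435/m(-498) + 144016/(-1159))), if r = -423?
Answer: sqrt(520195538505527082 + 98273947662435*I*sqrt(921))/1067439 ≈ 675.68 + 1.9369*I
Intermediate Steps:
m(j) = sqrt(-423 + j) (m(j) = sqrt(j - 423) = sqrt(-423 + j))
sqrt(456666 + (-79435/m(-498) + 144016/(-1159))) = sqrt(456666 + (-79435/sqrt(-423 - 498) + 144016/(-1159))) = sqrt(456666 + (-79435*(-I*sqrt(921)/921) + 144016*(-1/1159))) = sqrt(456666 + (-79435*(-I*sqrt(921)/921) - 144016/1159)) = sqrt(456666 + (-(-79435)*I*sqrt(921)/921 - 144016/1159)) = sqrt(456666 + (79435*I*sqrt(921)/921 - 144016/1159)) = sqrt(456666 + (-144016/1159 + 79435*I*sqrt(921)/921)) = sqrt(529131878/1159 + 79435*I*sqrt(921)/921)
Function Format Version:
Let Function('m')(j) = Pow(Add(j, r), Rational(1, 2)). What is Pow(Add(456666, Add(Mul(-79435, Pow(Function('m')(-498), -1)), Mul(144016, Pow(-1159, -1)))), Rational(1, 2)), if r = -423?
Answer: Mul(Rational(1, 1067439), Pow(Add(520195538505527082, Mul(98273947662435, I, Pow(921, Rational(1, 2)))), Rational(1, 2))) ≈ Add(675.68, Mul(1.9369, I))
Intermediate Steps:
Function('m')(j) = Pow(Add(-423, j), Rational(1, 2)) (Function('m')(j) = Pow(Add(j, -423), Rational(1, 2)) = Pow(Add(-423, j), Rational(1, 2)))
Pow(Add(456666, Add(Mul(-79435, Pow(Function('m')(-498), -1)), Mul(144016, Pow(-1159, -1)))), Rational(1, 2)) = Pow(Add(456666, Add(Mul(-79435, Pow(Pow(Add(-423, -498), Rational(1, 2)), -1)), Mul(144016, Pow(-1159, -1)))), Rational(1, 2)) = Pow(Add(456666, Add(Mul(-79435, Pow(Pow(-921, Rational(1, 2)), -1)), Mul(144016, Rational(-1, 1159)))), Rational(1, 2)) = Pow(Add(456666, Add(Mul(-79435, Pow(Mul(I, Pow(921, Rational(1, 2))), -1)), Rational(-144016, 1159))), Rational(1, 2)) = Pow(Add(456666, Add(Mul(-79435, Mul(Rational(-1, 921), I, Pow(921, Rational(1, 2)))), Rational(-144016, 1159))), Rational(1, 2)) = Pow(Add(456666, Add(Mul(Rational(79435, 921), I, Pow(921, Rational(1, 2))), Rational(-144016, 1159))), Rational(1, 2)) = Pow(Add(456666, Add(Rational(-144016, 1159), Mul(Rational(79435, 921), I, Pow(921, Rational(1, 2))))), Rational(1, 2)) = Pow(Add(Rational(529131878, 1159), Mul(Rational(79435, 921), I, Pow(921, Rational(1, 2)))), Rational(1, 2))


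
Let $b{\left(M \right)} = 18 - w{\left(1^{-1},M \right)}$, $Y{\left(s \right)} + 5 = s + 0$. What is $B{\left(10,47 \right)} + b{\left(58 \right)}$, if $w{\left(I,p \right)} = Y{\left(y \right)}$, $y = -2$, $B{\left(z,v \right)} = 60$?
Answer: $85$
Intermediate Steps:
$Y{\left(s \right)} = -5 + s$ ($Y{\left(s \right)} = -5 + \left(s + 0\right) = -5 + s$)
$w{\left(I,p \right)} = -7$ ($w{\left(I,p \right)} = -5 - 2 = -7$)
$b{\left(M \right)} = 25$ ($b{\left(M \right)} = 18 - -7 = 18 + 7 = 25$)
$B{\left(10,47 \right)} + b{\left(58 \right)} = 60 + 25 = 85$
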